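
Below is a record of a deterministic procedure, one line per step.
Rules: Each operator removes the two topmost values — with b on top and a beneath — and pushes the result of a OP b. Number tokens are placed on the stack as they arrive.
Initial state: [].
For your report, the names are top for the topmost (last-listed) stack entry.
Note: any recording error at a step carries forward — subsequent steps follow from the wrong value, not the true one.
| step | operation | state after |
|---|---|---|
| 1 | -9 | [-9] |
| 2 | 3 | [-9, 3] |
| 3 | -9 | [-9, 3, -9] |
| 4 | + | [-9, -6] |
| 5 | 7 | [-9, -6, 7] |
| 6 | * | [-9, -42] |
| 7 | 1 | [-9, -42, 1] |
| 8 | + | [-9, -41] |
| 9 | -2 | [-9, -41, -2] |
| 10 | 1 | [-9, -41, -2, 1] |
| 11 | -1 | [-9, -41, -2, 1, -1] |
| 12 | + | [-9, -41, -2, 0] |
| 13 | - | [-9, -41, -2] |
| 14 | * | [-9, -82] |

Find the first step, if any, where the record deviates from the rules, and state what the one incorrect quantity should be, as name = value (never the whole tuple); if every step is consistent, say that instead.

1. push -9: top = -9 (confirmed correct)
2. push 3: top = 3 (checks out)
3. push -9: top = -9 (consistent with the record)
4. 3 + -9 = -6 (same as recorded)
5. push 7: top = 7 (agrees with the record)
6. -6 * 7 = -42 (matches)
7. push 1: top = 1 (agrees with the record)
8. -42 + 1 = -41 (in agreement)
9. push -2: top = -2 (consistent with the record)
10. push 1: top = 1 (same as recorded)
11. push -1: top = -1 (verified)
12. 1 + -1 = 0 (consistent with the record)
13. -2 - 0 = -2 (in agreement)
14. -41 * -2 = 82 (the entry is off here)
First deviation found at step 14; the corrected entry is top = 82.

step 14, top = 82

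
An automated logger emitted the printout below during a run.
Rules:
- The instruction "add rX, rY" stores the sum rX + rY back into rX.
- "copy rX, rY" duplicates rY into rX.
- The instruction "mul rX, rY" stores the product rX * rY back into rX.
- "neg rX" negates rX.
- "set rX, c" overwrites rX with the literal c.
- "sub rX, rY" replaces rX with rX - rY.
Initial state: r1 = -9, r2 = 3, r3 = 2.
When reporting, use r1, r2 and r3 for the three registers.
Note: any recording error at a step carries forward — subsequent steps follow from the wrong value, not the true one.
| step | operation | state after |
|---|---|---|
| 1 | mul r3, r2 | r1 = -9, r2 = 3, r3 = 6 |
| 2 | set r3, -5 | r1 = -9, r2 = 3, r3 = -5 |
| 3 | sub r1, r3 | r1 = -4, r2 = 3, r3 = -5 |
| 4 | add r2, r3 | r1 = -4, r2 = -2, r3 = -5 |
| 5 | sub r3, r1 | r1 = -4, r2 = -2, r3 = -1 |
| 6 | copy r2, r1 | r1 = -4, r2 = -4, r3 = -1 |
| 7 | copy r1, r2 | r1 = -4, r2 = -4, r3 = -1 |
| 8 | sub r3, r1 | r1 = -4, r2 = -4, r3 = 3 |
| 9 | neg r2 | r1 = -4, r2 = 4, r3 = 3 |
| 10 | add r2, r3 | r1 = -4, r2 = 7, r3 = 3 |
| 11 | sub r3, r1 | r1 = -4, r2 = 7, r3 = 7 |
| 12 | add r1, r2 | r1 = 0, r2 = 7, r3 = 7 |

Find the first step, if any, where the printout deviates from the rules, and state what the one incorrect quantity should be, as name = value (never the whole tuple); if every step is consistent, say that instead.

Step 1: r3 = 2 * 3 = 6 — consistent with the printout.
Step 2: r3 = -5 — verified.
Step 3: r1 = -9 - -5 = -4 — same as recorded.
Step 4: r2 = 3 + -5 = -2 — in agreement.
Step 5: r3 = -5 - -4 = -1 — verified.
Step 6: r2 = -4 — matches.
Step 7: r1 = -4 — exactly as logged.
Step 8: r3 = -1 - -4 = 3 — checks out.
Step 9: r2 = -(-4) = 4 — agrees with the printout.
Step 10: r2 = 4 + 3 = 7 — verified.
Step 11: r3 = 3 - -4 = 7 — matches.
Step 12: r1 = -4 + 7 = 3 — first mismatch against the printout.
First incorrect step: 12; the correct value is r1 = 3.

step 12, r1 = 3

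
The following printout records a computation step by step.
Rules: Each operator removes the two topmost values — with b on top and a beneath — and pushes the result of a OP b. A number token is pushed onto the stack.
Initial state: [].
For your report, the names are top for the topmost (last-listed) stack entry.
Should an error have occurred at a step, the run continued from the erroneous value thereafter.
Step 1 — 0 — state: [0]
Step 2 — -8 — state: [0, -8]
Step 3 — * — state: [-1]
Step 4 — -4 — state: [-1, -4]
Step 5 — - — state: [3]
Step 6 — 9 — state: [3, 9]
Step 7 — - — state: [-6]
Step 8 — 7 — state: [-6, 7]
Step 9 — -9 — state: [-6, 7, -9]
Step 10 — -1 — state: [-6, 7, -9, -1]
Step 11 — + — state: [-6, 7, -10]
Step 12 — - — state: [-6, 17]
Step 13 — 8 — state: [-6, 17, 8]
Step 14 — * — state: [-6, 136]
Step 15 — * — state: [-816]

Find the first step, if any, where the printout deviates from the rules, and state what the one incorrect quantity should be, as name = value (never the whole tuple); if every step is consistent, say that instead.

step 3, top = 0

Step 1: push 0: top = 0 — in agreement.
Step 2: push -8: top = -8 — in agreement.
Step 3: 0 * -8 = 0 — the printout has a different value.
So the first discrepancy is step 3, where the right value is top = 0.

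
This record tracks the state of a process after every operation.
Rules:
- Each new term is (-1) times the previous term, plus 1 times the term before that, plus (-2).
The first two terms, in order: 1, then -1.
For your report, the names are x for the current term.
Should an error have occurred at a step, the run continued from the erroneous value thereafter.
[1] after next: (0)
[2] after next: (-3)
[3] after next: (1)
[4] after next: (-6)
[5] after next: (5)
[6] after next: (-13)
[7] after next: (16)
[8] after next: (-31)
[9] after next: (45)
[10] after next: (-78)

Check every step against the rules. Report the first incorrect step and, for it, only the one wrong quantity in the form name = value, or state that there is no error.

no error

Recomputing the run from the initial state:
step 1: x = 0
step 2: x = -3
step 3: x = 1
step 4: x = -6
step 5: x = 5
step 6: x = -13
step 7: x = 16
step 8: x = -31
step 9: x = 45
step 10: x = -78
This matches the record at every step.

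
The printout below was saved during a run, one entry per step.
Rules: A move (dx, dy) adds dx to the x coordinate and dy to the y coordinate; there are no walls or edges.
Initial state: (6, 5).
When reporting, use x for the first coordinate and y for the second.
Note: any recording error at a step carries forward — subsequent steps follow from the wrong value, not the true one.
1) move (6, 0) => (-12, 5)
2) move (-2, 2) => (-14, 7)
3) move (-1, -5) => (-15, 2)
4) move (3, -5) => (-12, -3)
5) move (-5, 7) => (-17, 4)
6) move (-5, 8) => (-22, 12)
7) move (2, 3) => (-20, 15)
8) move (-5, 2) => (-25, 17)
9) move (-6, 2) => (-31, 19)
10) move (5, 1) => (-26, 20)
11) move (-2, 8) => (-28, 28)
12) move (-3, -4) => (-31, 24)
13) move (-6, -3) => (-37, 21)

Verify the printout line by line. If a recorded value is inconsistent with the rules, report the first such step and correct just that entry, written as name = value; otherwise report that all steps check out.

step 1, x = 12

Step 1: x = 6 + (6) = 12, y = 5 + (0) = 5 — a discrepancy with the printout.
Step 1 is the first one off; corrected, x = 12.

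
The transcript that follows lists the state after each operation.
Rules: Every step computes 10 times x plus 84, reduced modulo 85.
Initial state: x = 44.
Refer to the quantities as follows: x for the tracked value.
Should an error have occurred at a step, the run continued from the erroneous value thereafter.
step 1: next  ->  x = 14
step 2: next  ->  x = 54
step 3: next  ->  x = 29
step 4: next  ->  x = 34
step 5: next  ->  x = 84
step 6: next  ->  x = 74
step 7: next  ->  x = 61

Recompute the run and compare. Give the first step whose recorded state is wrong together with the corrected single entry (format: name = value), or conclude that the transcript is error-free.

Step 1: x = (10*44 + 84) mod 85 = 14 — matches.
Step 2: x = (10*14 + 84) mod 85 = 54 — verified.
Step 3: x = (10*54 + 84) mod 85 = 29 — consistent with the transcript.
Step 4: x = (10*29 + 84) mod 85 = 34 — matches.
Step 5: x = (10*34 + 84) mod 85 = 84 — matches.
Step 6: x = (10*84 + 84) mod 85 = 74 — no discrepancy.
Step 7: x = (10*74 + 84) mod 85 = 59 — the transcript has a different value.
Conclusion: step 7 carries the first error; the entry should be x = 59.

step 7, x = 59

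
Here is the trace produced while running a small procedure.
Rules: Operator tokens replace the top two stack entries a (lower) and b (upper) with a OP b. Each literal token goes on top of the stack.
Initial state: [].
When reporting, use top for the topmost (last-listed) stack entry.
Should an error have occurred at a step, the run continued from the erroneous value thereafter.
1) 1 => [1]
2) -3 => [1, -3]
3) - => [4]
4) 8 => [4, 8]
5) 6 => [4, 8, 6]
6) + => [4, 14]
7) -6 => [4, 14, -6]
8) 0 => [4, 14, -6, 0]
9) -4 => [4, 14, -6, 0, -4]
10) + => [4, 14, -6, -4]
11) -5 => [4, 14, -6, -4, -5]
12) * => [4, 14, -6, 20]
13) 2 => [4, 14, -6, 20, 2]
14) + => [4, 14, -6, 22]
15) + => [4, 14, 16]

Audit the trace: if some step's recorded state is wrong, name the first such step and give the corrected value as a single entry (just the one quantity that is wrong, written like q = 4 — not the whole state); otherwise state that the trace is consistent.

step 1: push 1: top = 1 -> agrees with the trace
step 2: push -3: top = -3 -> confirmed correct
step 3: 1 - -3 = 4 -> matches
step 4: push 8: top = 8 -> no discrepancy
step 5: push 6: top = 6 -> agrees with the trace
step 6: 8 + 6 = 14 -> same as recorded
step 7: push -6: top = -6 -> verified
step 8: push 0: top = 0 -> matches
step 9: push -4: top = -4 -> agrees with the trace
step 10: 0 + -4 = -4 -> matches
step 11: push -5: top = -5 -> verified
step 12: -4 * -5 = 20 -> checks out
step 13: push 2: top = 2 -> agrees with the trace
step 14: 20 + 2 = 22 -> matches
step 15: -6 + 22 = 16 -> checks out
Each recorded entry agrees with the recomputation.

no error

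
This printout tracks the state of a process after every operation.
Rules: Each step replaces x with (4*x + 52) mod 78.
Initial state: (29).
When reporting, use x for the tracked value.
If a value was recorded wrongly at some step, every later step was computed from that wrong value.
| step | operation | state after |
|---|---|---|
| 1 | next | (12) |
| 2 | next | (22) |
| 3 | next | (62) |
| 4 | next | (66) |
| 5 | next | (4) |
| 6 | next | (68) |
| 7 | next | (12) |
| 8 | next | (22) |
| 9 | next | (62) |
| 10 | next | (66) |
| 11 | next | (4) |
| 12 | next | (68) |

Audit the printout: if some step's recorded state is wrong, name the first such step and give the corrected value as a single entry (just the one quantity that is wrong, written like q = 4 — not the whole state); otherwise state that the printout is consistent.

Step 1: x = (4*29 + 52) mod 78 = 12 — confirmed correct.
Step 2: x = (4*12 + 52) mod 78 = 22 — verified.
Step 3: x = (4*22 + 52) mod 78 = 62 — verified.
Step 4: x = (4*62 + 52) mod 78 = 66 — no discrepancy.
Step 5: x = (4*66 + 52) mod 78 = 4 — in agreement.
Step 6: x = (4*4 + 52) mod 78 = 68 — checks out.
Step 7: x = (4*68 + 52) mod 78 = 12 — matches.
Step 8: x = (4*12 + 52) mod 78 = 22 — in agreement.
Step 9: x = (4*22 + 52) mod 78 = 62 — no discrepancy.
Step 10: x = (4*62 + 52) mod 78 = 66 — confirmed correct.
Step 11: x = (4*66 + 52) mod 78 = 4 — in agreement.
Step 12: x = (4*4 + 52) mod 78 = 68 — confirmed correct.
Every step is consistent.

no error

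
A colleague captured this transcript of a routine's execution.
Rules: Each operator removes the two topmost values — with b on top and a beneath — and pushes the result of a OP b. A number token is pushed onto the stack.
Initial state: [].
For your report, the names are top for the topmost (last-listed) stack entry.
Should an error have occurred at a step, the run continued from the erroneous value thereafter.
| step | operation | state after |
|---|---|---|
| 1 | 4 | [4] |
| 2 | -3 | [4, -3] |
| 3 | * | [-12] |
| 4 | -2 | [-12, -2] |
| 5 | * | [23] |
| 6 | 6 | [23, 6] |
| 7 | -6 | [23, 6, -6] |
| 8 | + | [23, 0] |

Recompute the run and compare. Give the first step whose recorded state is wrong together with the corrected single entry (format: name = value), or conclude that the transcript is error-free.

step 5, top = 24

step 1: push 4: top = 4 -> no discrepancy
step 2: push -3: top = -3 -> checks out
step 3: 4 * -3 = -12 -> consistent with the transcript
step 4: push -2: top = -2 -> verified
step 5: -12 * -2 = 24 -> the transcript disagrees here
The earliest wrong entry is at step 5: it should read top = 24.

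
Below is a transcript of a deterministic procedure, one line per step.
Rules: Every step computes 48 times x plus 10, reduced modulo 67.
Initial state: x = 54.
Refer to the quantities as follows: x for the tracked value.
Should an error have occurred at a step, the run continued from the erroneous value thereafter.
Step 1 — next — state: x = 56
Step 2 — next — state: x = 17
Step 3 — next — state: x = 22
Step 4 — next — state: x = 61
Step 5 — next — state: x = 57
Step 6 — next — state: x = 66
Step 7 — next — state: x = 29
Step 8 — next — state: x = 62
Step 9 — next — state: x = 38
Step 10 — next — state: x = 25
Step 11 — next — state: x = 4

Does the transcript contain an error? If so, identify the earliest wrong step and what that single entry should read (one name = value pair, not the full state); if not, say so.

step 2, x = 18

1. x = (48*54 + 10) mod 67 = 56 (in agreement)
2. x = (48*56 + 10) mod 67 = 18 (this is not what the transcript shows)
The earliest wrong entry is at step 2: it should read x = 18.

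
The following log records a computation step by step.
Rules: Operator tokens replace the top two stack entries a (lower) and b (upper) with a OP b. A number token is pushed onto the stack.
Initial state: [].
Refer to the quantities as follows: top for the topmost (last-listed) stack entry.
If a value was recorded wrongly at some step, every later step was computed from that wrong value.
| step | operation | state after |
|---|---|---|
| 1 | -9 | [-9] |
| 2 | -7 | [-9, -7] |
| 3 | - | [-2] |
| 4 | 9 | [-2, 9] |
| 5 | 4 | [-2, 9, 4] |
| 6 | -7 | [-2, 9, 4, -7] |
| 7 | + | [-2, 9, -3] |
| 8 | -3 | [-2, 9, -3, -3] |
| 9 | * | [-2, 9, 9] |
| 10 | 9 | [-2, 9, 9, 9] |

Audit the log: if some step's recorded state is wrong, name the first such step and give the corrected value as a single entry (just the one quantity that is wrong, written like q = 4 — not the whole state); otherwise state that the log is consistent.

no error

1. push -9: top = -9 (exactly as logged)
2. push -7: top = -7 (consistent with the log)
3. -9 - -7 = -2 (agrees with the log)
4. push 9: top = 9 (no discrepancy)
5. push 4: top = 4 (verified)
6. push -7: top = -7 (exactly as logged)
7. 4 + -7 = -3 (verified)
8. push -3: top = -3 (agrees with the log)
9. -3 * -3 = 9 (agrees with the log)
10. push 9: top = 9 (matches)
Every step is consistent.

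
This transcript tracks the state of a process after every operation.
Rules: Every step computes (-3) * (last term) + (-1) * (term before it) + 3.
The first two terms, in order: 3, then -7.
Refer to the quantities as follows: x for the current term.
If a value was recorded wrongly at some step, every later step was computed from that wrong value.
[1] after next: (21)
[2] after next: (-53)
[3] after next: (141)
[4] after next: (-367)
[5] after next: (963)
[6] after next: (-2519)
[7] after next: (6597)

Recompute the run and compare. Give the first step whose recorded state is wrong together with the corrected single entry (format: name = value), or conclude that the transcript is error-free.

no error

Recomputing the run from the initial state:
step 1: x = 21
step 2: x = -53
step 3: x = 141
step 4: x = -367
step 5: x = 963
step 6: x = -2519
step 7: x = 6597
This matches the transcript at every step.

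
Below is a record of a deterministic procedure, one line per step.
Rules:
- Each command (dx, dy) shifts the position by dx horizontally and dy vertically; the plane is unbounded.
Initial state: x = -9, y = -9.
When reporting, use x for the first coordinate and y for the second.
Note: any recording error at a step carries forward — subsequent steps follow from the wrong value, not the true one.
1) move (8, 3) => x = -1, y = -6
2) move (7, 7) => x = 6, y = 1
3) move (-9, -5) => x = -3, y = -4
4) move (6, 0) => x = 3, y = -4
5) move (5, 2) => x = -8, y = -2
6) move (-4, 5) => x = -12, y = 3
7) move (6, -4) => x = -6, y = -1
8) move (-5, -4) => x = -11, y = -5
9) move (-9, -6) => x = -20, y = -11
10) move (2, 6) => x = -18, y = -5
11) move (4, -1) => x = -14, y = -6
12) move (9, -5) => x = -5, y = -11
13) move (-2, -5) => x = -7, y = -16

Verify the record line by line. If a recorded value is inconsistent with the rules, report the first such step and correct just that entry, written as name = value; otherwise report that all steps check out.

step 5, x = 8

1. x = -9 + (8) = -1, y = -9 + (3) = -6 (same as recorded)
2. x = -1 + (7) = 6, y = -6 + (7) = 1 (same as recorded)
3. x = 6 + (-9) = -3, y = 1 + (-5) = -4 (confirmed correct)
4. x = -3 + (6) = 3, y = -4 + (0) = -4 (consistent with the record)
5. x = 3 + (5) = 8, y = -4 + (2) = -2 (the record has a different value)
First incorrect step: 5; the correct value is x = 8.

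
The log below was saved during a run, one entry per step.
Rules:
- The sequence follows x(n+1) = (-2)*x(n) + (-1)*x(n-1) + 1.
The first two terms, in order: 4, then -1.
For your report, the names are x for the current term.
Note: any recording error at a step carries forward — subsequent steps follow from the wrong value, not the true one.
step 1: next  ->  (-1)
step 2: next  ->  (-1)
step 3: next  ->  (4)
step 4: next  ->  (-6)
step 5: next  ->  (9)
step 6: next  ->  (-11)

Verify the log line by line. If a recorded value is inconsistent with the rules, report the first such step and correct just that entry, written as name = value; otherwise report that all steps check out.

step 2, x = 4

Recomputing the run from the initial state:
step 1: x = -1
step 2: x = 4
step 3: x = -6
step 4: x = 9
step 5: x = -11
step 6: x = 14
The first disagreement with the log is at step 2, where the value should be x = 4.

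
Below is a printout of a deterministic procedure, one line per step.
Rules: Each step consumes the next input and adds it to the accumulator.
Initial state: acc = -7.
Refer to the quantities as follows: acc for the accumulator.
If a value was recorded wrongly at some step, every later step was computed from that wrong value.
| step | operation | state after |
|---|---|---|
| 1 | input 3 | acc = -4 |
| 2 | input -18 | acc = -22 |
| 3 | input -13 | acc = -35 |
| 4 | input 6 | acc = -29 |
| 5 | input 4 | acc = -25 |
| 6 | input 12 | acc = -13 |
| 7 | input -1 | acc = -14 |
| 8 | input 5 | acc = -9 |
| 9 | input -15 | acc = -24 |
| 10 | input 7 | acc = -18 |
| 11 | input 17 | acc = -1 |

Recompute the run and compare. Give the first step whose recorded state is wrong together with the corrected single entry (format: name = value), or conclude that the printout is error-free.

step 10, acc = -17

Step 1: acc = -7 + 3 = -4 — exactly as logged.
Step 2: acc = -4 + -18 = -22 — verified.
Step 3: acc = -22 + -13 = -35 — in agreement.
Step 4: acc = -35 + 6 = -29 — same as recorded.
Step 5: acc = -29 + 4 = -25 — agrees with the printout.
Step 6: acc = -25 + 12 = -13 — matches.
Step 7: acc = -13 + -1 = -14 — exactly as logged.
Step 8: acc = -14 + 5 = -9 — no discrepancy.
Step 9: acc = -9 + -15 = -24 — no discrepancy.
Step 10: acc = -24 + 7 = -17 — the entry is off here.
That makes step 10 the first incorrect line — acc = -17 is what it should show.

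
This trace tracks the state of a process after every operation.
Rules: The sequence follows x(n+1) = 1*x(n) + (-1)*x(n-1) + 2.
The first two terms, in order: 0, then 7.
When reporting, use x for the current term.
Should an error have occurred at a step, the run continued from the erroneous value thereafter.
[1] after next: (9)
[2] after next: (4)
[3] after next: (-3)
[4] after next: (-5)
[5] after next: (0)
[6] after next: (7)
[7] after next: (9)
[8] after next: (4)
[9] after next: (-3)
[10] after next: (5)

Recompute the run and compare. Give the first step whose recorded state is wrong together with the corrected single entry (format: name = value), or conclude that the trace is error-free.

step 10, x = -5

1. x = 1*(7) + (-1)*(0) + (2) = 9 (confirmed correct)
2. x = 1*(9) + (-1)*(7) + (2) = 4 (same as recorded)
3. x = 1*(4) + (-1)*(9) + (2) = -3 (verified)
4. x = 1*(-3) + (-1)*(4) + (2) = -5 (verified)
5. x = 1*(-5) + (-1)*(-3) + (2) = 0 (no discrepancy)
6. x = 1*(0) + (-1)*(-5) + (2) = 7 (no discrepancy)
7. x = 1*(7) + (-1)*(0) + (2) = 9 (in agreement)
8. x = 1*(9) + (-1)*(7) + (2) = 4 (no discrepancy)
9. x = 1*(4) + (-1)*(9) + (2) = -3 (in agreement)
10. x = 1*(-3) + (-1)*(4) + (2) = -5 (this is not what the trace shows)
So the first discrepancy is step 10, where the right value is x = -5.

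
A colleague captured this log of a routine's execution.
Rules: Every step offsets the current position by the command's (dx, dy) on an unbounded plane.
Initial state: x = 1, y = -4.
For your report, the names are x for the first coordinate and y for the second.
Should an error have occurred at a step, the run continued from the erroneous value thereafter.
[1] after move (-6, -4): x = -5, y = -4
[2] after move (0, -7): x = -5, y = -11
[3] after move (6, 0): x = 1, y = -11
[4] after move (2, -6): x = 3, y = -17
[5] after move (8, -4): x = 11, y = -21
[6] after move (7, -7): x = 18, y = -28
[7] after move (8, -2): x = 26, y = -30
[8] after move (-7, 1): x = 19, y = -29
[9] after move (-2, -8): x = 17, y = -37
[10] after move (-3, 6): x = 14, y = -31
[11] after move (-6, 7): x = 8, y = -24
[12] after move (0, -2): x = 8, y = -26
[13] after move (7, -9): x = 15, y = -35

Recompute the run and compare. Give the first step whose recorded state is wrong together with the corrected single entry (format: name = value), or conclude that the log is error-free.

step 1, y = -8

Step 1: x = 1 + (-6) = -5, y = -4 + (-4) = -8 — first mismatch against the log.
Conclusion: step 1 carries the first error; the entry should be y = -8.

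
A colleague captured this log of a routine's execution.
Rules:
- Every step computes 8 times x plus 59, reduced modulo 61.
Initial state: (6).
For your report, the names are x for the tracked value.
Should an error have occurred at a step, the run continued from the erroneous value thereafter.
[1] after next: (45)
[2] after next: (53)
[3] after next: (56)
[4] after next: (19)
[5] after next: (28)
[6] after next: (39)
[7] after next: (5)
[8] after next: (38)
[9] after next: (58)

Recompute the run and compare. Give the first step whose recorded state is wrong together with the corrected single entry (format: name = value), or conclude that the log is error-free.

Recomputing the run from the initial state:
step 1: x = 46
step 2: x = 0
step 3: x = 59
step 4: x = 43
step 5: x = 37
step 6: x = 50
step 7: x = 32
step 8: x = 10
step 9: x = 17
The first disagreement with the log is at step 1, where the value should be x = 46.

step 1, x = 46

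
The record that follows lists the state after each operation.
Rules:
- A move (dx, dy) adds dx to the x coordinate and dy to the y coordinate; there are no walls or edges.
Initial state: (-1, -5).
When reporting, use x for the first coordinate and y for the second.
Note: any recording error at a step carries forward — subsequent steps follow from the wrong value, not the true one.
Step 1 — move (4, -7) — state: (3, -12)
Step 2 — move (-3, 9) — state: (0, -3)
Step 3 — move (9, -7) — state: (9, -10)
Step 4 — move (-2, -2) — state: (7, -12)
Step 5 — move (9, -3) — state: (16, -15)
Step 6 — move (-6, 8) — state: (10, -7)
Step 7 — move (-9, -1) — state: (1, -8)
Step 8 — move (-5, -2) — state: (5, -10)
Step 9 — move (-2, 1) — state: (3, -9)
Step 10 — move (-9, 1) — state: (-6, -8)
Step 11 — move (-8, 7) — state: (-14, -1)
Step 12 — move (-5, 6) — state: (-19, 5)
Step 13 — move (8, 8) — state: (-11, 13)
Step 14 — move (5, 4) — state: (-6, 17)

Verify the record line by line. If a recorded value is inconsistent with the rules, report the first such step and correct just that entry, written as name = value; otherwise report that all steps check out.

Recomputing the run from the initial state:
step 1: x = 3, y = -12
step 2: x = 0, y = -3
step 3: x = 9, y = -10
step 4: x = 7, y = -12
step 5: x = 16, y = -15
step 6: x = 10, y = -7
step 7: x = 1, y = -8
step 8: x = -4, y = -10
step 9: x = -6, y = -9
step 10: x = -15, y = -8
step 11: x = -23, y = -1
step 12: x = -28, y = 5
step 13: x = -20, y = 13
step 14: x = -15, y = 17
The first disagreement with the record is at step 8, where the value should be x = -4.

step 8, x = -4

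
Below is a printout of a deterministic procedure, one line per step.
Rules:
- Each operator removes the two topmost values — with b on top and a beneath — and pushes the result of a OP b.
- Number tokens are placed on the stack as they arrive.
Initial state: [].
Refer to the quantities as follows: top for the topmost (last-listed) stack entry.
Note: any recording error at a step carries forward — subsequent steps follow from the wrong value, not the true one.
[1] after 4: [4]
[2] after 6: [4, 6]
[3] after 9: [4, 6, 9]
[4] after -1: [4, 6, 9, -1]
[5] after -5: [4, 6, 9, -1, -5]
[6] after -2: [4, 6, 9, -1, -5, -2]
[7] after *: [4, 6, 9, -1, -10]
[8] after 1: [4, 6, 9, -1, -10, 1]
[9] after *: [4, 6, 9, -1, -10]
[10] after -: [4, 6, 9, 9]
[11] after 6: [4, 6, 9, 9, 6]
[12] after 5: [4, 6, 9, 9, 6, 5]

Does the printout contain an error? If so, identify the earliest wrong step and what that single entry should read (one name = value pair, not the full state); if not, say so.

step 7, top = 10

Recomputing the run from the initial state:
step 1: [4]
step 2: [4, 6]
step 3: [4, 6, 9]
step 4: [4, 6, 9, -1]
step 5: [4, 6, 9, -1, -5]
step 6: [4, 6, 9, -1, -5, -2]
step 7: [4, 6, 9, -1, 10]
step 8: [4, 6, 9, -1, 10, 1]
step 9: [4, 6, 9, -1, 10]
step 10: [4, 6, 9, -11]
step 11: [4, 6, 9, -11, 6]
step 12: [4, 6, 9, -11, 6, 5]
The first disagreement with the printout is at step 7, where the value should be top = 10.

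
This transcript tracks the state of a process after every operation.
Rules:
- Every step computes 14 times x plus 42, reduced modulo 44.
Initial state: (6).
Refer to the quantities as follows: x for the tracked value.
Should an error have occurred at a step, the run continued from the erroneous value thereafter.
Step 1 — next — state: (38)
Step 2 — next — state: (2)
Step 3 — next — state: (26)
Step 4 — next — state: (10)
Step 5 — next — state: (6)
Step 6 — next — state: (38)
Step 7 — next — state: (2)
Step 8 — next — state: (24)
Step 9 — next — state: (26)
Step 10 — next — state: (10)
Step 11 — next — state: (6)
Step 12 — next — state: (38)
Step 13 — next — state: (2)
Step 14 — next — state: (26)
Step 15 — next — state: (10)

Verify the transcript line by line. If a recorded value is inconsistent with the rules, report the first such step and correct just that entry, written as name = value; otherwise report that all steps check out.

step 1: x = (14*6 + 42) mod 44 = 38 -> exactly as logged
step 2: x = (14*38 + 42) mod 44 = 2 -> exactly as logged
step 3: x = (14*2 + 42) mod 44 = 26 -> in agreement
step 4: x = (14*26 + 42) mod 44 = 10 -> same as recorded
step 5: x = (14*10 + 42) mod 44 = 6 -> checks out
step 6: x = (14*6 + 42) mod 44 = 38 -> in agreement
step 7: x = (14*38 + 42) mod 44 = 2 -> matches
step 8: x = (14*2 + 42) mod 44 = 26 -> the entry is off here
First deviation found at step 8; the corrected entry is x = 26.

step 8, x = 26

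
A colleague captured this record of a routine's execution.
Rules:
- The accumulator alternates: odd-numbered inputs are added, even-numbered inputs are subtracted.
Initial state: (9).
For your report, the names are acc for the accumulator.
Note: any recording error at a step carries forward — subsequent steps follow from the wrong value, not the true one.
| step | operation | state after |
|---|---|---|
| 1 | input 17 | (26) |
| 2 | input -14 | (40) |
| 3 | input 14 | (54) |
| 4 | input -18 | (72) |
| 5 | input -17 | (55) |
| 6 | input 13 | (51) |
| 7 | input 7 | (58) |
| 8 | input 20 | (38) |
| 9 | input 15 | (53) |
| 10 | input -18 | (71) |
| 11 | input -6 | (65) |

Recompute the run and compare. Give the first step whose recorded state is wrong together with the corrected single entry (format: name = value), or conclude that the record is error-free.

Step 1: acc = 9 + 17 = 26 — matches.
Step 2: acc = 26 - -14 = 40 — verified.
Step 3: acc = 40 + 14 = 54 — confirmed correct.
Step 4: acc = 54 - -18 = 72 — checks out.
Step 5: acc = 72 + -17 = 55 — checks out.
Step 6: acc = 55 - 13 = 42 — the entry is off here.
The earliest wrong entry is at step 6: it should read acc = 42.

step 6, acc = 42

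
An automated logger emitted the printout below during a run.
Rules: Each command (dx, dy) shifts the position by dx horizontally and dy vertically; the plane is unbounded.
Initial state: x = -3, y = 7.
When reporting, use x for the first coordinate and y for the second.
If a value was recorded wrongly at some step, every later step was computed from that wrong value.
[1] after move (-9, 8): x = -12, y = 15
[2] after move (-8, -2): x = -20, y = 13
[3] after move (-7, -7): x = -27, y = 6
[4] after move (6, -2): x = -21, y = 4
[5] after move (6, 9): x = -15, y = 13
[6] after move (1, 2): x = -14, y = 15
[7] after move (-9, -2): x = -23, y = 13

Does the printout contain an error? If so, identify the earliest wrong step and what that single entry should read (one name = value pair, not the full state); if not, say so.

no error

Recomputing the run from the initial state:
step 1: x = -12, y = 15
step 2: x = -20, y = 13
step 3: x = -27, y = 6
step 4: x = -21, y = 4
step 5: x = -15, y = 13
step 6: x = -14, y = 15
step 7: x = -23, y = 13
This matches the printout at every step.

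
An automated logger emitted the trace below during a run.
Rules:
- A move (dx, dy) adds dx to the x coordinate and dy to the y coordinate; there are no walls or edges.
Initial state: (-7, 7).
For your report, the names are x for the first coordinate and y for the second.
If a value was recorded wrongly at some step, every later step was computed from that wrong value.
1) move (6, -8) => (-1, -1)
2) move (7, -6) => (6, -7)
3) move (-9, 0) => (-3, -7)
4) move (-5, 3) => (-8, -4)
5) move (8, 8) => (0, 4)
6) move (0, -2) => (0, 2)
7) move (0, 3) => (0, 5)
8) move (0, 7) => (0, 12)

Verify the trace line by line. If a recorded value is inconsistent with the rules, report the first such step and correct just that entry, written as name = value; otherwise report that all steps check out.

no error

Recomputing the run from the initial state:
step 1: x = -1, y = -1
step 2: x = 6, y = -7
step 3: x = -3, y = -7
step 4: x = -8, y = -4
step 5: x = 0, y = 4
step 6: x = 0, y = 2
step 7: x = 0, y = 5
step 8: x = 0, y = 12
This matches the trace at every step.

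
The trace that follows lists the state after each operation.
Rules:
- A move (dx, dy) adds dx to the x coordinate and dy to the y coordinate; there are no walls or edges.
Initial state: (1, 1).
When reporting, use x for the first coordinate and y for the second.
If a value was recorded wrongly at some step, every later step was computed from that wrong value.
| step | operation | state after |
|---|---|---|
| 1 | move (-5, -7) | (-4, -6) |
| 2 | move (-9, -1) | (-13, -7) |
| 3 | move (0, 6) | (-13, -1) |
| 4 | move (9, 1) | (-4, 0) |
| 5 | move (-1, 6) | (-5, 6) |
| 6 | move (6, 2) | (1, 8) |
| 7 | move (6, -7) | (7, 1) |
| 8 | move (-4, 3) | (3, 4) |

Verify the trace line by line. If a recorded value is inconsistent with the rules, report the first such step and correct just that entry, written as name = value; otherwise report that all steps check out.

Step 1: x = 1 + (-5) = -4, y = 1 + (-7) = -6 — verified.
Step 2: x = -4 + (-9) = -13, y = -6 + (-1) = -7 — confirmed correct.
Step 3: x = -13 + (0) = -13, y = -7 + (6) = -1 — agrees with the trace.
Step 4: x = -13 + (9) = -4, y = -1 + (1) = 0 — checks out.
Step 5: x = -4 + (-1) = -5, y = 0 + (6) = 6 — checks out.
Step 6: x = -5 + (6) = 1, y = 6 + (2) = 8 — verified.
Step 7: x = 1 + (6) = 7, y = 8 + (-7) = 1 — checks out.
Step 8: x = 7 + (-4) = 3, y = 1 + (3) = 4 — verified.
No step deviates from the rules.

no error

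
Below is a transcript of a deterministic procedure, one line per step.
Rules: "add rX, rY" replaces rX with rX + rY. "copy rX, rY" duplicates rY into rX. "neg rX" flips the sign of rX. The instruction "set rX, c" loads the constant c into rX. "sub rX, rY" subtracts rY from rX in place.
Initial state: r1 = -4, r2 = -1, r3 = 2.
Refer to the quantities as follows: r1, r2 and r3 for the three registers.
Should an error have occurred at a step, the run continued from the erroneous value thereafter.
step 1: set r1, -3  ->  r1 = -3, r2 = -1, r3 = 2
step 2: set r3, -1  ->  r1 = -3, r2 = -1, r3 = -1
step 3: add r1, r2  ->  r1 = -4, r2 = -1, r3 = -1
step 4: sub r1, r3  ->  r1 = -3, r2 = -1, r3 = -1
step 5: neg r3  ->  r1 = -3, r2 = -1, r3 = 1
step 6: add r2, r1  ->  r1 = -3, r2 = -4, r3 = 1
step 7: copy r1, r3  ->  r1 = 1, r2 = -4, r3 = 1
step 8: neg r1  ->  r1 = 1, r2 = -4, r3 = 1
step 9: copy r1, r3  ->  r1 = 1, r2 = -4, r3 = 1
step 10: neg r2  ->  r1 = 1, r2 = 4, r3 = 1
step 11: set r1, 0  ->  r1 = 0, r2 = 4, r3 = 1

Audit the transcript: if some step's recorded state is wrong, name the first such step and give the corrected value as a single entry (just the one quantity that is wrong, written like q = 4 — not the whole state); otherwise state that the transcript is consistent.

Recomputing the run from the initial state:
step 1: r1 = -3, r2 = -1, r3 = 2
step 2: r1 = -3, r2 = -1, r3 = -1
step 3: r1 = -4, r2 = -1, r3 = -1
step 4: r1 = -3, r2 = -1, r3 = -1
step 5: r1 = -3, r2 = -1, r3 = 1
step 6: r1 = -3, r2 = -4, r3 = 1
step 7: r1 = 1, r2 = -4, r3 = 1
step 8: r1 = -1, r2 = -4, r3 = 1
step 9: r1 = 1, r2 = -4, r3 = 1
step 10: r1 = 1, r2 = 4, r3 = 1
step 11: r1 = 0, r2 = 4, r3 = 1
The first disagreement with the transcript is at step 8, where the value should be r1 = -1.

step 8, r1 = -1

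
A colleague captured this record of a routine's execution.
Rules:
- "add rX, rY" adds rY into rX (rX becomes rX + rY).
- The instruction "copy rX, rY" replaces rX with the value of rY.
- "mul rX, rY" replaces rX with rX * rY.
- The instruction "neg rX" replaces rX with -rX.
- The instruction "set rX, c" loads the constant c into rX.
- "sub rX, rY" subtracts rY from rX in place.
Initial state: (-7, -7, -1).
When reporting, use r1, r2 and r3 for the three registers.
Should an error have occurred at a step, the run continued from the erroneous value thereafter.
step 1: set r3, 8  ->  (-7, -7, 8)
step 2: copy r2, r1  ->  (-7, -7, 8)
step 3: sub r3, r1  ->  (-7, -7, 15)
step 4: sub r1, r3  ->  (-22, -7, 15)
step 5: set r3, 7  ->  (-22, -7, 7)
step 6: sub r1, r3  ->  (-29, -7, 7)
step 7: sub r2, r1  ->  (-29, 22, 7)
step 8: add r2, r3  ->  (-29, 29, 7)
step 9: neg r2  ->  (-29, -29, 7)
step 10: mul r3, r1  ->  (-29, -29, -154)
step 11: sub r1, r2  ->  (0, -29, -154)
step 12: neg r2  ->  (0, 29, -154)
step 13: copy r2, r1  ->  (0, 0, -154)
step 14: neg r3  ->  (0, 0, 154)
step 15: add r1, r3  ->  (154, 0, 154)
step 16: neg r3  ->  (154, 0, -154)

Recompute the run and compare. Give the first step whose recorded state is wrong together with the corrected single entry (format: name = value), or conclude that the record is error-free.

step 10, r3 = -203

1. r3 = 8 (checks out)
2. r2 = -7 (verified)
3. r3 = 8 - -7 = 15 (matches)
4. r1 = -7 - 15 = -22 (in agreement)
5. r3 = 7 (exactly as logged)
6. r1 = -22 - 7 = -29 (in agreement)
7. r2 = -7 - -29 = 22 (consistent with the record)
8. r2 = 22 + 7 = 29 (verified)
9. r2 = -(29) = -29 (checks out)
10. r3 = 7 * -29 = -203 (the record has a different value)
The earliest wrong entry is at step 10: it should read r3 = -203.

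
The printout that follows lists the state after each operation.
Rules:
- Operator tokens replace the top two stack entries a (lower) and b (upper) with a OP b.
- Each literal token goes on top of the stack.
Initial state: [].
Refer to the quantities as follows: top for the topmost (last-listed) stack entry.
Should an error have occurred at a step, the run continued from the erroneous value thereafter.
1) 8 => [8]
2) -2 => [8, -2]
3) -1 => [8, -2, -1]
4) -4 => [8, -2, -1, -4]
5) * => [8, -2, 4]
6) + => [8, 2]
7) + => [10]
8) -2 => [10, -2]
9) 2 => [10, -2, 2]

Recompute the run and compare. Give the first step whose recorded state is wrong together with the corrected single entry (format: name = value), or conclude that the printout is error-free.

Step 1: push 8: top = 8 — matches.
Step 2: push -2: top = -2 — same as recorded.
Step 3: push -1: top = -1 — verified.
Step 4: push -4: top = -4 — confirmed correct.
Step 5: -1 * -4 = 4 — no discrepancy.
Step 6: -2 + 4 = 2 — agrees with the printout.
Step 7: 8 + 2 = 10 — confirmed correct.
Step 8: push -2: top = -2 — consistent with the printout.
Step 9: push 2: top = 2 — consistent with the printout.
The whole run recomputes cleanly — no discrepancies.

no error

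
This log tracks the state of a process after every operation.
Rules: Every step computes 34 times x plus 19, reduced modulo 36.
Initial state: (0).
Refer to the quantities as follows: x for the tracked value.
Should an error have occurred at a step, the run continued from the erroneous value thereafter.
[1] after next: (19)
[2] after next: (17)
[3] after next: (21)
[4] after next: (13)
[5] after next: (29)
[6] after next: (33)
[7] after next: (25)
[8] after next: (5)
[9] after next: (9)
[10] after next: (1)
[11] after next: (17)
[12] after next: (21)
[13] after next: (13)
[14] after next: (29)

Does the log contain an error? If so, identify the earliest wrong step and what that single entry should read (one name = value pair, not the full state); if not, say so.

no error

Recomputing the run from the initial state:
step 1: x = 19
step 2: x = 17
step 3: x = 21
step 4: x = 13
step 5: x = 29
step 6: x = 33
step 7: x = 25
step 8: x = 5
step 9: x = 9
step 10: x = 1
step 11: x = 17
step 12: x = 21
step 13: x = 13
step 14: x = 29
This matches the log at every step.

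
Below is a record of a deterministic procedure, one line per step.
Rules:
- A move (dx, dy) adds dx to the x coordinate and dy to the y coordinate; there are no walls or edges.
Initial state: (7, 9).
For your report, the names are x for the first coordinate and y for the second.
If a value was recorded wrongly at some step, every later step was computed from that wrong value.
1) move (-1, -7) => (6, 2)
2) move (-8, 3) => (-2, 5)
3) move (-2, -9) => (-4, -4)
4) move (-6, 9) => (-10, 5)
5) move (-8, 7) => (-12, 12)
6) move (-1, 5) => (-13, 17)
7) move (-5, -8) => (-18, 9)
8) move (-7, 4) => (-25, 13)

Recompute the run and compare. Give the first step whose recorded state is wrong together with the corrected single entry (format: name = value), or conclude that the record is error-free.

step 1: x = 7 + (-1) = 6, y = 9 + (-7) = 2 -> agrees with the record
step 2: x = 6 + (-8) = -2, y = 2 + (3) = 5 -> same as recorded
step 3: x = -2 + (-2) = -4, y = 5 + (-9) = -4 -> in agreement
step 4: x = -4 + (-6) = -10, y = -4 + (9) = 5 -> confirmed correct
step 5: x = -10 + (-8) = -18, y = 5 + (7) = 12 -> the recorded entry deviates here
The earliest wrong entry is at step 5: it should read x = -18.

step 5, x = -18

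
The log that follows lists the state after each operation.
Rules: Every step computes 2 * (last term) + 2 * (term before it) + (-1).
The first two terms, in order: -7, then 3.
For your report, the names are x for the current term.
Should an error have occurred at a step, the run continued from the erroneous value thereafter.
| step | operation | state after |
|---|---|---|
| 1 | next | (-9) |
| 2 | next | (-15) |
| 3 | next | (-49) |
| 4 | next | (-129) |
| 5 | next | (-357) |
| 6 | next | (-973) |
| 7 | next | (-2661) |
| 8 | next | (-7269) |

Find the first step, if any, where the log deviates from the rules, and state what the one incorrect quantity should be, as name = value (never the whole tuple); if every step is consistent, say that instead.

step 1: x = 2*(3) + (2)*(-7) + (-1) = -9 -> matches
step 2: x = 2*(-9) + (2)*(3) + (-1) = -13 -> the log disagrees here
So the first discrepancy is step 2, where the right value is x = -13.

step 2, x = -13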